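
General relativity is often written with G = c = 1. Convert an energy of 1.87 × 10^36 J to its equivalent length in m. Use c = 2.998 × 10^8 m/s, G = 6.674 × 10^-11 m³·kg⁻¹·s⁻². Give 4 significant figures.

Energy → length via G/c⁴.
1.87 × 10^36 J × (G/c⁴) = 1.545 × 10^-8 m

1.545 × 10^-8 m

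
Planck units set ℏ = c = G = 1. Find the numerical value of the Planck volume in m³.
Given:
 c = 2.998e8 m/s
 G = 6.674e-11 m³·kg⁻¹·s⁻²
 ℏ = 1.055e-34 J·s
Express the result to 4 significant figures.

The unique combination of the constants set to 1 with dimensions of volume is V_P = (ℏG/c³)^(3/2).
  = √(1.784e-209)
  = 4.224e-105 m³

4.224e-105 m³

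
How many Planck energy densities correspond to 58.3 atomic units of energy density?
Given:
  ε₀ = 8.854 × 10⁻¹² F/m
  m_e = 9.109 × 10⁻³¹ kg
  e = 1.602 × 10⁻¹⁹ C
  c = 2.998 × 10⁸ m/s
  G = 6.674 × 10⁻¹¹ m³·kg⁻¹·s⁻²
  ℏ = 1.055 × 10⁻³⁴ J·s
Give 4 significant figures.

3.686 × 10⁻⁹⁹

atomic unit of energy density: u_au = E_h/a₀³ = m_e⁴e¹⁰/((4πε₀)⁵ℏ⁸) = 2.929 × 10¹³ J/m³
Planck energy density: u_P = c⁷/(ℏG²) = 4.632 × 10¹¹³ J/m³
58.3 × 2.929 × 10¹³ / 4.632 × 10¹¹³ = 3.686 × 10⁻⁹⁹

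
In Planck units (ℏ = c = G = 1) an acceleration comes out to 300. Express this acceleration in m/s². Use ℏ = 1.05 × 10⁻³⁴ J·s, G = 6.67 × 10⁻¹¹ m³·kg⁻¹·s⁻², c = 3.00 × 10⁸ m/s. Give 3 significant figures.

One Planck acceleration: a_P = √(c⁷/(ℏG)) = 5.59 × 10⁵¹ m/s².
300 × 5.59 × 10⁵¹ m/s² = 1.68 × 10⁵⁴ m/s²

1.68 × 10⁵⁴ m/s²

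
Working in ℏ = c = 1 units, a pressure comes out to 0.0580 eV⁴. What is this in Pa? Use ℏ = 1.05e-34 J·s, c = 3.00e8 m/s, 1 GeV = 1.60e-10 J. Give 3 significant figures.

1.22 Pa

Pressure is [E]/[L]³ = [E]⁴/(ℏc)³.
1 GeV⁴ → 1/(ℏc)³ × (1 GeV in J)⁴ = 2.10e37 Pa.
Convert the energy scale: 0.0580 eV⁴ = 5.80e-38 GeV⁴.
Result: 5.80e-38 × 2.10e37 = 1.22 Pa.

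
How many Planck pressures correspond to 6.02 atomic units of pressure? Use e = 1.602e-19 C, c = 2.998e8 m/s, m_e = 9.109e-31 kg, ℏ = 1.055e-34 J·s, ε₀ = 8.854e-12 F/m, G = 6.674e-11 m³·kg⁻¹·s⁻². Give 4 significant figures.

3.807e-100

atomic unit of pressure: P_au = E_h/a₀³ = m_e⁴e¹⁰/((4πε₀)⁵ℏ⁸) = 2.929e13 Pa
Planck pressure: p_P = c⁷/(ℏG²) = 4.632e113 Pa
6.02 × 2.929e13 / 4.632e113 = 3.807e-100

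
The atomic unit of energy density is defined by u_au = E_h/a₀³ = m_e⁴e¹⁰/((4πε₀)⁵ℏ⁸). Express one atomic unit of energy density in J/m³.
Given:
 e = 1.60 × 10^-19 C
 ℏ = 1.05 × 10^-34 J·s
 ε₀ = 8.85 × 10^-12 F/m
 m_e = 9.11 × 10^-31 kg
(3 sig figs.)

u_au = E_h/a₀³ = m_e⁴e¹⁰/((4πε₀)⁵ℏ⁸)
E_h = 4.38 × 10^-18 J
a₀ = 5.26 × 10^-11 m
E_h/a₀³ = 3.01 × 10^13 J/m³

3.01 × 10^13 J/m³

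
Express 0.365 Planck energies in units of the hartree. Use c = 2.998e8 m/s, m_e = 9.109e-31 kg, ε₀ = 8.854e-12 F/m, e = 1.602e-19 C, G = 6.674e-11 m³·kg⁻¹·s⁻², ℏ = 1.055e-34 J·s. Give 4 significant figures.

1.640e26

Planck energy: E_P = √(ℏc⁵/G) = 1.957e9 J
hartree: E_h = m_e e⁴/(4πε₀ℏ)² = 4.354e-18 J
0.365 × 1.957e9 / 4.354e-18 = 1.640e26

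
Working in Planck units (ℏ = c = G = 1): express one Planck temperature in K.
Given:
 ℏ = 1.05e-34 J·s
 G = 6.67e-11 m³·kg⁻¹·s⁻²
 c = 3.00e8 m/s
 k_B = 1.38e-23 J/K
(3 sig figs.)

1.42e32 K

From ℏ = c = G = 1 the temperature scale is T_P = √(ℏc⁵/G) / k_B.
  = √(3.83e18) × 7.25e22
  = 1.42e32 K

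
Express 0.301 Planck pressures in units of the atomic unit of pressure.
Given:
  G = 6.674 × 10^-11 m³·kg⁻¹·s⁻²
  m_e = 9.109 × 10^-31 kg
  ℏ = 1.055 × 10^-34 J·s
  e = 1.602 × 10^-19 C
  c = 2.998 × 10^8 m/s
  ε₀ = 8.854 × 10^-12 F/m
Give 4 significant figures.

4.760 × 10^99

Planck pressure: p_P = c⁷/(ℏG²) = 4.632 × 10^113 Pa
atomic unit of pressure: P_au = E_h/a₀³ = m_e⁴e¹⁰/((4πε₀)⁵ℏ⁸) = 2.929 × 10^13 Pa
0.301 × 4.632 × 10^113 / 2.929 × 10^13 = 4.760 × 10^99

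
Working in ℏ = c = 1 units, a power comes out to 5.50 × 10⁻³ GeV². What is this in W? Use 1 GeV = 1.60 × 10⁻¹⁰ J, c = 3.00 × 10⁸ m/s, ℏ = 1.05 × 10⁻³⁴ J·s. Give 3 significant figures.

1.34 × 10¹² W

Power is [E]/[T] = [E]²/ℏ.
1 GeV² → 1/ℏ × (1 GeV in J)² = 2.44 × 10¹⁴ W.
Result: 5.50 × 10⁻³ × 2.44 × 10¹⁴ = 1.34 × 10¹² W.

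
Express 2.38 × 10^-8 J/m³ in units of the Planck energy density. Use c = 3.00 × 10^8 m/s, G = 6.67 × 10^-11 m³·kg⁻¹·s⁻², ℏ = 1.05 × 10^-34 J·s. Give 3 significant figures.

Planck energy density: u_P = c⁷/(ℏG²) = 4.68 × 10^113 J/m³.
2.38 × 10^-8 / 4.68 × 10^113 = 5.08 × 10^-122

5.08 × 10^-122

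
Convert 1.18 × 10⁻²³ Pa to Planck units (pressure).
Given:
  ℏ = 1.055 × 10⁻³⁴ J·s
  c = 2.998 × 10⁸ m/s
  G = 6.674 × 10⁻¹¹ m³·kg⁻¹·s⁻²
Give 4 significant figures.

2.547 × 10⁻¹³⁷

Planck pressure: p_P = c⁷/(ℏG²) = 4.632 × 10¹¹³ Pa.
1.18 × 10⁻²³ / 4.632 × 10¹¹³ = 2.547 × 10⁻¹³⁷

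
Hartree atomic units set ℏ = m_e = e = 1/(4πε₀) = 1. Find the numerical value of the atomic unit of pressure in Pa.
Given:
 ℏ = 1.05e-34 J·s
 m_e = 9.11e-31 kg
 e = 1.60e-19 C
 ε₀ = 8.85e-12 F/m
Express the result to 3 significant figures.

3.01e13 Pa

The unique combination of the constants set to 1 with dimensions of pressure is P_au = E_h/a₀³ = m_e⁴e¹⁰/((4πε₀)⁵ℏ⁸).
E_h = 4.38e-18 J
a₀ = 5.26e-11 m
E_h/a₀³ = 3.01e13 Pa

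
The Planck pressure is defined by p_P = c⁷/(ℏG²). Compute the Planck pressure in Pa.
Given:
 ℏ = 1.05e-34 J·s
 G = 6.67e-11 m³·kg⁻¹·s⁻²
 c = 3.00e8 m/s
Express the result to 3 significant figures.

4.68e113 Pa

p_P = c⁷/(ℏG²)
  = 2.19e59 / 4.67e-55
  = 4.68e113 Pa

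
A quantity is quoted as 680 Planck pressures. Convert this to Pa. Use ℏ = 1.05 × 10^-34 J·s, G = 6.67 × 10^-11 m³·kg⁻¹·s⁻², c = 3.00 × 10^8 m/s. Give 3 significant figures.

3.18 × 10^116 Pa

One Planck pressure: p_P = c⁷/(ℏG²) = 4.68 × 10^113 Pa.
680 × 4.68 × 10^113 Pa = 3.18 × 10^116 Pa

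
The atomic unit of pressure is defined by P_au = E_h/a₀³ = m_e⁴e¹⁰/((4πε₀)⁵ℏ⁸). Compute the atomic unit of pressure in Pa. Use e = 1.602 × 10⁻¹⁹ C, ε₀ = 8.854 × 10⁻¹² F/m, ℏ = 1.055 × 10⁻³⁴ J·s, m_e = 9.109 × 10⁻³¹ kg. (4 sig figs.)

P_au = E_h/a₀³ = m_e⁴e¹⁰/((4πε₀)⁵ℏ⁸)
E_h = 4.354 × 10⁻¹⁸ J
a₀ = 5.297 × 10⁻¹¹ m
E_h/a₀³ = 2.929 × 10¹³ Pa

2.929 × 10¹³ Pa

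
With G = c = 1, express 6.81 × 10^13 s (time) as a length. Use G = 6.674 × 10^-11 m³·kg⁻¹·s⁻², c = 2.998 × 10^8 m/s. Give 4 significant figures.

Time → length via c.
6.81 × 10^13 s × (c) = 2.042 × 10^22 m

2.042 × 10^22 m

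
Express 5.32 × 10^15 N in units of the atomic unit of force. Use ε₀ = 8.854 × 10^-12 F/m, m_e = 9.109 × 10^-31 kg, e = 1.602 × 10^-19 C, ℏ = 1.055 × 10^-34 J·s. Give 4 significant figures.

atomic unit of force: F_au = E_h/a₀ = m_e²e⁶/((4πε₀)³ℏ⁴) = 8.220 × 10^-8 N.
5.32 × 10^15 / 8.220 × 10^-8 = 6.472 × 10^22

6.472 × 10^22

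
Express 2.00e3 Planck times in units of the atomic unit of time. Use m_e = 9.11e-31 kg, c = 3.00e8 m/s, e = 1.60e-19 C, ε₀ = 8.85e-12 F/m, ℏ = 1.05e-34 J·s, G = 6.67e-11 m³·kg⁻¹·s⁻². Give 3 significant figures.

4.48e-24

Planck time: t_P = √(ℏG/c⁵) = 5.37e-44 s
atomic unit of time: τ_au = (4πε₀)²ℏ³/(m_e e⁴) = 2.40e-17 s
2.00e3 × 5.37e-44 / 2.40e-17 = 4.48e-24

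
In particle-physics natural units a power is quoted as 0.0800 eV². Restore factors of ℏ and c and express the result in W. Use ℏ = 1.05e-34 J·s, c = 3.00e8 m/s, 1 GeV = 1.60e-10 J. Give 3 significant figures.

1.95e-5 W

Power is [E]/[T] = [E]²/ℏ.
1 GeV² → 1/ℏ × (1 GeV in J)² = 2.44e14 W.
Convert the energy scale: 0.0800 eV² = 8.00e-20 GeV².
Result: 8.00e-20 × 2.44e14 = 1.95e-5 W.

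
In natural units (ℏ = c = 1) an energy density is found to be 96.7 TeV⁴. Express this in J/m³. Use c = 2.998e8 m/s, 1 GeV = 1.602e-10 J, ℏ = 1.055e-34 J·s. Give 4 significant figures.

[E]/[L]³ = [E]⁴/(ℏc)³; restore (ℏc)⁻³.
1 GeV⁴ → 1/(ℏc)³ × (1 GeV in J)⁴ = 2.082e37 J/m³.
Convert the energy scale: 96.7 TeV⁴ = 9.67e13 GeV⁴.
Result: 9.67e13 × 2.082e37 = 2.013e51 J/m³.

2.013e51 J/m³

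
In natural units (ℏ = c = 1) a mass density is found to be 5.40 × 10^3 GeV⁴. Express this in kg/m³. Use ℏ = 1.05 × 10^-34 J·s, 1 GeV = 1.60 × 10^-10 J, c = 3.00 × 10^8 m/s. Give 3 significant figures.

Mass density is [E]/(c²[L]³) = [E]⁴/(ℏ³c⁵).
1 GeV⁴ → 1/(ℏ³c⁵) × (1 GeV in J)⁴ = 2.33 × 10^20 kg/m³.
Result: 5.40 × 10^3 × 2.33 × 10^20 = 1.26 × 10^24 kg/m³.

1.26 × 10^24 kg/m³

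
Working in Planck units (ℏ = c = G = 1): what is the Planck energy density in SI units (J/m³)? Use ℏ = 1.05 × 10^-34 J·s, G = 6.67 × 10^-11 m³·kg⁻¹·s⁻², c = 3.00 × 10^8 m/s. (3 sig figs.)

From ℏ = c = G = 1 the energy density scale is u_P = c⁷/(ℏG²).
  = 2.19 × 10^59 / 4.67 × 10^-55
  = 4.68 × 10^113 J/m³

4.68 × 10^113 J/m³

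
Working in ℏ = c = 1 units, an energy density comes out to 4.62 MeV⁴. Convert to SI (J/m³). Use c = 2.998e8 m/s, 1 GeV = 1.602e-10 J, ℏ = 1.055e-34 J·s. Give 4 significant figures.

9.617e25 J/m³

[E]/[L]³ = [E]⁴/(ℏc)³; restore (ℏc)⁻³.
1 GeV⁴ → 1/(ℏc)³ × (1 GeV in J)⁴ = 2.082e37 J/m³.
Convert the energy scale: 4.62 MeV⁴ = 4.62e-12 GeV⁴.
Result: 4.62e-12 × 2.082e37 = 9.617e25 J/m³.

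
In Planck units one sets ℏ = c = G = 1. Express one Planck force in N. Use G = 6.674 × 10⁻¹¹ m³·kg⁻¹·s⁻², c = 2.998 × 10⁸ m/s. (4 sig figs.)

F_P = c⁴/G
  = 8.078 × 10³³ / 6.674 × 10⁻¹¹
  = 1.210 × 10⁴⁴ N

1.210 × 10⁴⁴ N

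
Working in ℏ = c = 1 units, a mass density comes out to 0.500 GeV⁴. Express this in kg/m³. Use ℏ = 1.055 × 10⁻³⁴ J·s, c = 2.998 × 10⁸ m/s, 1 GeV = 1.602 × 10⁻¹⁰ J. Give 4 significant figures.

1.158 × 10²⁰ kg/m³

Mass density is [E]/(c²[L]³) = [E]⁴/(ℏ³c⁵).
1 GeV⁴ → 1/(ℏ³c⁵) × (1 GeV in J)⁴ = 2.316 × 10²⁰ kg/m³.
Result: 0.500 × 2.316 × 10²⁰ = 1.158 × 10²⁰ kg/m³.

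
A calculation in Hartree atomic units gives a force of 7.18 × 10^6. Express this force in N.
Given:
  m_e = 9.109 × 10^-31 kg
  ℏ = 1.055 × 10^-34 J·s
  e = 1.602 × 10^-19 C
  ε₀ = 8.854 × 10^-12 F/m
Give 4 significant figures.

0.5902 N

One atomic unit of force: F_au = E_h/a₀ = m_e²e⁶/((4πε₀)³ℏ⁴) = 8.220 × 10^-8 N.
7.18 × 10^6 × 8.220 × 10^-8 N = 0.5902 N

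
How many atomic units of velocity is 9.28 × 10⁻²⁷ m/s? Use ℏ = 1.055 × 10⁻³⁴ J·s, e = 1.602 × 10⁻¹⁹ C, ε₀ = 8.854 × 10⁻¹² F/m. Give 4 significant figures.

atomic unit of velocity: v_au = e²/(4πε₀ℏ) = 2.186 × 10⁶ m/s.
9.28 × 10⁻²⁷ / 2.186 × 10⁶ = 4.244 × 10⁻³³

4.244 × 10⁻³³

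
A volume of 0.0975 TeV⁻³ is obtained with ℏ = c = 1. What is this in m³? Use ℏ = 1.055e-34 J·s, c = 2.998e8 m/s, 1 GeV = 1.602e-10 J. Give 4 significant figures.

7.504e-58 m³

Volume is [L]³ = [E]⁻³·(ℏc)³.
1 GeV⁻³ → (ℏc)³ × (1 GeV in J)⁻³ = 7.696e-48 m³.
Convert the energy scale: 0.0975 TeV⁻³ = 9.75e-11 GeV⁻³.
Result: 9.75e-11 × 7.696e-48 = 7.504e-58 m³.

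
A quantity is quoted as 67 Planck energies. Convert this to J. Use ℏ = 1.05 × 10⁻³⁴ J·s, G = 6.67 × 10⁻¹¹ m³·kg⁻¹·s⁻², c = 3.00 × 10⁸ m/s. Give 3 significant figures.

One Planck energy: E_P = √(ℏc⁵/G) = 1.96 × 10⁹ J.
67 × 1.96 × 10⁹ J = 1.31 × 10¹¹ J

1.31 × 10¹¹ J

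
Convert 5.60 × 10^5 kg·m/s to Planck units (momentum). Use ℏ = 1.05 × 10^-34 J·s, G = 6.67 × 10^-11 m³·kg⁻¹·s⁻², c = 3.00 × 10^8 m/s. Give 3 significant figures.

8.59 × 10^4

Planck momentum: p_P = √(ℏc³/G) = 6.52 kg·m/s.
5.60 × 10^5 / 6.52 = 8.59 × 10^4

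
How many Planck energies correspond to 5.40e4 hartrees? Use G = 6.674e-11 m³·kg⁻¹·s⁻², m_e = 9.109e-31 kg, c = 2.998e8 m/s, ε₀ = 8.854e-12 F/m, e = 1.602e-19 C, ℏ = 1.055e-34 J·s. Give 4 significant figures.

1.202e-22

hartree: E_h = m_e e⁴/(4πε₀ℏ)² = 4.354e-18 J
Planck energy: E_P = √(ℏc⁵/G) = 1.957e9 J
5.40e4 × 4.354e-18 / 1.957e9 = 1.202e-22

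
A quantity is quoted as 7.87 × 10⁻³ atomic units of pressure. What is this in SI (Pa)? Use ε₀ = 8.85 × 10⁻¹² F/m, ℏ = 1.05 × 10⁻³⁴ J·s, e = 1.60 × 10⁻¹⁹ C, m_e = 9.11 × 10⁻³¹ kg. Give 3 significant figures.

2.37 × 10¹¹ Pa

One atomic unit of pressure: P_au = E_h/a₀³ = m_e⁴e¹⁰/((4πε₀)⁵ℏ⁸) = 3.01 × 10¹³ Pa.
7.87 × 10⁻³ × 3.01 × 10¹³ Pa = 2.37 × 10¹¹ Pa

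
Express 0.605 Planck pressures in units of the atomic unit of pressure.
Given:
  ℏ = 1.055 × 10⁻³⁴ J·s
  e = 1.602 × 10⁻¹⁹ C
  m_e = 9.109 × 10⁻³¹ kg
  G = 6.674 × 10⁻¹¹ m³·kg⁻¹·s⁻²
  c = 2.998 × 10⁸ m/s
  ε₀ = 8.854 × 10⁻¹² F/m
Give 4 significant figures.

9.568 × 10⁹⁹

Planck pressure: p_P = c⁷/(ℏG²) = 4.632 × 10¹¹³ Pa
atomic unit of pressure: P_au = E_h/a₀³ = m_e⁴e¹⁰/((4πε₀)⁵ℏ⁸) = 2.929 × 10¹³ Pa
0.605 × 4.632 × 10¹¹³ / 2.929 × 10¹³ = 9.568 × 10⁹⁹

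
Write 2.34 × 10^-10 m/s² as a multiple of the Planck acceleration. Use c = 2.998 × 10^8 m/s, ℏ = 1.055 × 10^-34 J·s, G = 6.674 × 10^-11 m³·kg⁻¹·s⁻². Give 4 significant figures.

Planck acceleration: a_P = √(c⁷/(ℏG)) = 5.560 × 10^51 m/s².
2.34 × 10^-10 / 5.560 × 10^51 = 4.208 × 10^-62

4.208 × 10^-62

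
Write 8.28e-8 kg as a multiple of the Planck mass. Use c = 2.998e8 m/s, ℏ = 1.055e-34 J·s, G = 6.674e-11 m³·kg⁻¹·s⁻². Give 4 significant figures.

3.803

Planck mass: m_P = √(ℏc/G) = 2.177e-8 kg.
8.28e-8 / 2.177e-8 = 3.803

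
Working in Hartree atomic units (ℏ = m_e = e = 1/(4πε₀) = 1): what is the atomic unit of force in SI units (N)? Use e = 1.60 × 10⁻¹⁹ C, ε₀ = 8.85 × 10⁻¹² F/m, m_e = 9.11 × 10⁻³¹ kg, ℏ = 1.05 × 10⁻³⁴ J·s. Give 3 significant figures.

8.33 × 10⁻⁸ N

Dimensional analysis gives F_au = E_h/a₀ = m_e²e⁶/((4πε₀)³ℏ⁴).
E_h = 4.38 × 10⁻¹⁸ J
a₀ = 5.26 × 10⁻¹¹ m
E_h/a₀ = 8.33 × 10⁻⁸ N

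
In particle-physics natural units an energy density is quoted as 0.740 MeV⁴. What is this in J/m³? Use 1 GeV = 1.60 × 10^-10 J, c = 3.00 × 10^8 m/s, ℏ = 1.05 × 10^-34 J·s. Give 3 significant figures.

1.55 × 10^25 J/m³

[E]/[L]³ = [E]⁴/(ℏc)³; restore (ℏc)⁻³.
1 GeV⁴ → 1/(ℏc)³ × (1 GeV in J)⁴ = 2.10 × 10^37 J/m³.
Convert the energy scale: 0.740 MeV⁴ = 7.40 × 10^-13 GeV⁴.
Result: 7.40 × 10^-13 × 2.10 × 10^37 = 1.55 × 10^25 J/m³.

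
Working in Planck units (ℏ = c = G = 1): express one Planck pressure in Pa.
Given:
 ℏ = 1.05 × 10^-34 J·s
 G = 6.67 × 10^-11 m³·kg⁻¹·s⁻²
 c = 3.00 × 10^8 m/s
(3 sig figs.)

4.68 × 10^113 Pa

From ℏ = c = G = 1 the pressure scale is p_P = c⁷/(ℏG²).
  = 2.19 × 10^59 / 4.67 × 10^-55
  = 4.68 × 10^113 Pa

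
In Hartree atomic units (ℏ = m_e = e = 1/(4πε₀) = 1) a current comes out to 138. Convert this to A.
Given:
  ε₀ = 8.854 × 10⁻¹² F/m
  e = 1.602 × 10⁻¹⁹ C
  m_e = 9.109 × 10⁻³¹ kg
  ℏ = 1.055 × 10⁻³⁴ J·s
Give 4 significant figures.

0.9124 A

One atomic unit of electric current: I_au = e E_h/ℏ = m_e e⁵/((4πε₀)²ℏ³) = 6.612 × 10⁻³ A.
138 × 6.612 × 10⁻³ A = 0.9124 A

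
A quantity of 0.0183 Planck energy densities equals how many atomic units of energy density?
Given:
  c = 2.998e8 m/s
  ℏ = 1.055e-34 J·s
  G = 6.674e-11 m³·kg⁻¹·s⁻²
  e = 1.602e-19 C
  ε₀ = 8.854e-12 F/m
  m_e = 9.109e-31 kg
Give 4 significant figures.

2.894e98

Planck energy density: u_P = c⁷/(ℏG²) = 4.632e113 J/m³
atomic unit of energy density: u_au = E_h/a₀³ = m_e⁴e¹⁰/((4πε₀)⁵ℏ⁸) = 2.929e13 J/m³
0.0183 × 4.632e113 / 2.929e13 = 2.894e98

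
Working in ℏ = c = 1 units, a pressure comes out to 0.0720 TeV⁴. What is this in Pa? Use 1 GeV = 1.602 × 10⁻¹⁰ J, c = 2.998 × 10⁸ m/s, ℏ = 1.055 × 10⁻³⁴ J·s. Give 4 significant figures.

Pressure is [E]/[L]³ = [E]⁴/(ℏc)³.
1 GeV⁴ → 1/(ℏc)³ × (1 GeV in J)⁴ = 2.082 × 10³⁷ Pa.
Convert the energy scale: 0.0720 TeV⁴ = 7.20 × 10¹⁰ GeV⁴.
Result: 7.20 × 10¹⁰ × 2.082 × 10³⁷ = 1.499 × 10⁴⁸ Pa.

1.499 × 10⁴⁸ Pa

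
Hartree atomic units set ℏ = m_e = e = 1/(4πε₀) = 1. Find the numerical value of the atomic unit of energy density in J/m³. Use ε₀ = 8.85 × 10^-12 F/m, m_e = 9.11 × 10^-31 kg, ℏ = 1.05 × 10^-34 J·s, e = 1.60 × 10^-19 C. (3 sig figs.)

3.01 × 10^13 J/m³

Dimensional analysis gives u_au = E_h/a₀³ = m_e⁴e¹⁰/((4πε₀)⁵ℏ⁸).
E_h = 4.38 × 10^-18 J
a₀ = 5.26 × 10^-11 m
E_h/a₀³ = 3.01 × 10^13 J/m³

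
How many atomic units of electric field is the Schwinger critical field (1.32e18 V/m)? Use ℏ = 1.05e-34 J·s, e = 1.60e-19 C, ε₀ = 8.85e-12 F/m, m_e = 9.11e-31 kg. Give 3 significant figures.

2.54e6

atomic unit of electric field: E_au = E_h/(e a₀) = m_e²e⁵/((4πε₀)³ℏ⁴) = 5.20e11 V/m.
1.32e18 / 5.20e11 = 2.54e6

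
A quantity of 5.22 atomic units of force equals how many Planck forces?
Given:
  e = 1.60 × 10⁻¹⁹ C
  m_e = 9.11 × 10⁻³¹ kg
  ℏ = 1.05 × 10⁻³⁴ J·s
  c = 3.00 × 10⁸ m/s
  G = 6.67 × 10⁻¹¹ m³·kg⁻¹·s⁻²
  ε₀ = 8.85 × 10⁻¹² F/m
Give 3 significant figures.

atomic unit of force: F_au = E_h/a₀ = m_e²e⁶/((4πε₀)³ℏ⁴) = 8.33 × 10⁻⁸ N
Planck force: F_P = c⁴/G = 1.21 × 10⁴⁴ N
5.22 × 8.33 × 10⁻⁸ / 1.21 × 10⁴⁴ = 3.58 × 10⁻⁵¹

3.58 × 10⁻⁵¹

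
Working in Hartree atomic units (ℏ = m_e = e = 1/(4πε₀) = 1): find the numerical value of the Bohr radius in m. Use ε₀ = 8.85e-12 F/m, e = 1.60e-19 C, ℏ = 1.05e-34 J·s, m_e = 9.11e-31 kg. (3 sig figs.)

Dimensional analysis gives a₀ = 4πε₀ℏ²/(m_e e²).
  = 1.23e-78 / 2.33e-68
  = 5.26e-11 m

5.26e-11 m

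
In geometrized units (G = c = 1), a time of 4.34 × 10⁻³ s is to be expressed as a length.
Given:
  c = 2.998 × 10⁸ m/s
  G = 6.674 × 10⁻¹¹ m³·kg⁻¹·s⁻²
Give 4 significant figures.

Time → length via c.
4.34 × 10⁻³ s × (c) = 1.301 × 10⁶ m

1.301 × 10⁶ m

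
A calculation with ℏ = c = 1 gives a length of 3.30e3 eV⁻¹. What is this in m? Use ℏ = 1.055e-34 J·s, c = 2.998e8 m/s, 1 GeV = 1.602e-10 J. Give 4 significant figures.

A length is [E]⁻¹ in ℏ=c=1; restore one factor of ℏc.
1 GeV⁻¹ → ℏc × (1 GeV in J)⁻¹ = 1.974e-16 m.
Convert the energy scale: 3.30e3 eV⁻¹ = 3.30e12 GeV⁻¹.
Result: 3.30e12 × 1.974e-16 = 6.515e-4 m.

6.515e-4 m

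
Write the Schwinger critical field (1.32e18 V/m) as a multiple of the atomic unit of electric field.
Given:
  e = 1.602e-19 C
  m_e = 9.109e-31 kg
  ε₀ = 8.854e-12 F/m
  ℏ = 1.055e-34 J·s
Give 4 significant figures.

2.573e6

atomic unit of electric field: E_au = E_h/(e a₀) = m_e²e⁵/((4πε₀)³ℏ⁴) = 5.131e11 V/m.
1.32e18 / 5.131e11 = 2.573e6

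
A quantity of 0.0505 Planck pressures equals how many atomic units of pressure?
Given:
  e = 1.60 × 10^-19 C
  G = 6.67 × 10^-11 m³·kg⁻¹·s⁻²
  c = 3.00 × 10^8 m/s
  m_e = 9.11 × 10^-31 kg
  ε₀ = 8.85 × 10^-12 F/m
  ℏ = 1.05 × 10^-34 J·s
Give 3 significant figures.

Planck pressure: p_P = c⁷/(ℏG²) = 4.68 × 10^113 Pa
atomic unit of pressure: P_au = E_h/a₀³ = m_e⁴e¹⁰/((4πε₀)⁵ℏ⁸) = 3.01 × 10^13 Pa
0.0505 × 4.68 × 10^113 / 3.01 × 10^13 = 7.85 × 10^98

7.85 × 10^98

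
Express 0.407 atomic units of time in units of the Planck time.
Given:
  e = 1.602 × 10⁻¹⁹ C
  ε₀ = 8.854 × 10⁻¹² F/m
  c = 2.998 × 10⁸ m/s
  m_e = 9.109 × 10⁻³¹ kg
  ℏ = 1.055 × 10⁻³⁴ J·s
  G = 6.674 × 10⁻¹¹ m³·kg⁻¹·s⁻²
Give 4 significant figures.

atomic unit of time: τ_au = (4πε₀)²ℏ³/(m_e e⁴) = 2.423 × 10⁻¹⁷ s
Planck time: t_P = √(ℏG/c⁵) = 5.392 × 10⁻⁴⁴ s
0.407 × 2.423 × 10⁻¹⁷ / 5.392 × 10⁻⁴⁴ = 1.829 × 10²⁶

1.829 × 10²⁶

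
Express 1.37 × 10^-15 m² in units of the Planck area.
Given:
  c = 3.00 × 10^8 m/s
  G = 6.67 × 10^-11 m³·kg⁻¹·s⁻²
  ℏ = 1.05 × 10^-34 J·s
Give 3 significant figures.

5.28 × 10^54

Planck area: A_P = ℏG/c³ = 2.59 × 10^-70 m².
1.37 × 10^-15 / 2.59 × 10^-70 = 5.28 × 10^54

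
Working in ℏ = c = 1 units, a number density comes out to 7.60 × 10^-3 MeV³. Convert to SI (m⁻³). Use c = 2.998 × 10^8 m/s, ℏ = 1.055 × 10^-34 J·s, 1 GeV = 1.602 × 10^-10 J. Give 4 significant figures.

Number density is [L]⁻³ = [E]³/(ℏc)³.
1 GeV³ → 1/(ℏc)³ × (1 GeV in J)³ = 1.299 × 10^47 m⁻³.
Convert the energy scale: 7.60 × 10^-3 MeV³ = 7.60 × 10^-12 GeV³.
Result: 7.60 × 10^-12 × 1.299 × 10^47 = 9.875 × 10^35 m⁻³.

9.875 × 10^35 m⁻³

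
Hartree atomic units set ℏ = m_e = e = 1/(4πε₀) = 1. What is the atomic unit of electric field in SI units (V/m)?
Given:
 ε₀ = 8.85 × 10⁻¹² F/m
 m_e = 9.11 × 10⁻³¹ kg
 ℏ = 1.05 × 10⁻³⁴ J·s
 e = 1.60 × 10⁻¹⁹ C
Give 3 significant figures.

5.20 × 10¹¹ V/m

From ℏ = m_e = e = 1/(4πε₀) = 1 the electric field scale is E_au = E_h/(e a₀) = m_e²e⁵/((4πε₀)³ℏ⁴).
E_h = 4.38 × 10⁻¹⁸ J
a₀ = 5.26 × 10⁻¹¹ m
E_h/(e·a₀) = 5.20 × 10¹¹ V/m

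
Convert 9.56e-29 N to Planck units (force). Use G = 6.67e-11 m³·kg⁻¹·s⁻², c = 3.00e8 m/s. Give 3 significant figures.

7.87e-73

Planck force: F_P = c⁴/G = 1.21e44 N.
9.56e-29 / 1.21e44 = 7.87e-73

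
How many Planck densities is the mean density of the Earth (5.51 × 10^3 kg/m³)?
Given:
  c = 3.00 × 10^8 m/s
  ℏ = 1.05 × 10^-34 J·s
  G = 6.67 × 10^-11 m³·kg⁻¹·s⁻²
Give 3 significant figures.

1.06 × 10^-93

Planck density: ρ_P = c⁵/(ℏG²) = 5.20 × 10^96 kg/m³.
5.51 × 10^3 / 5.20 × 10^96 = 1.06 × 10^-93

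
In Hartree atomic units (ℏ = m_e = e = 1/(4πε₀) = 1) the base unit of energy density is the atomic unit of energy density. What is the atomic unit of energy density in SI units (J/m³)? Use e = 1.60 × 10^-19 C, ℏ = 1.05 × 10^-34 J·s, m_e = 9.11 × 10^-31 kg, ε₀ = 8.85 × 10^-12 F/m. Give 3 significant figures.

3.01 × 10^13 J/m³

u_au = E_h/a₀³ = m_e⁴e¹⁰/((4πε₀)⁵ℏ⁸)
E_h = 4.38 × 10^-18 J
a₀ = 5.26 × 10^-11 m
E_h/a₀³ = 3.01 × 10^13 J/m³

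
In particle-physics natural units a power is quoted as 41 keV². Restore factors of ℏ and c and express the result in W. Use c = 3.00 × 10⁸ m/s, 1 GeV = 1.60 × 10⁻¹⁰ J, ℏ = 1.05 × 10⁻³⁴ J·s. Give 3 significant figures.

1.00 × 10⁴ W

Power is [E]/[T] = [E]²/ℏ.
1 GeV² → 1/ℏ × (1 GeV in J)² = 2.44 × 10¹⁴ W.
Convert the energy scale: 41 keV² = 4.10 × 10⁻¹¹ GeV².
Result: 4.10 × 10⁻¹¹ × 2.44 × 10¹⁴ = 1.00 × 10⁴ W.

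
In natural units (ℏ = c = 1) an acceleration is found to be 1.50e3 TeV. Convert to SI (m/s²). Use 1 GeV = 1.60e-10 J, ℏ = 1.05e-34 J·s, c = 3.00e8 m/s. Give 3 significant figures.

6.86e38 m/s²

Acceleration is [L]/[T]² = c·[E]/ℏ.
1 GeV → c/ℏ × (1 GeV in J) = 4.57e32 m/s².
Convert the energy scale: 1.50e3 TeV = 1.50e6 GeV.
Result: 1.50e6 × 4.57e32 = 6.86e38 m/s².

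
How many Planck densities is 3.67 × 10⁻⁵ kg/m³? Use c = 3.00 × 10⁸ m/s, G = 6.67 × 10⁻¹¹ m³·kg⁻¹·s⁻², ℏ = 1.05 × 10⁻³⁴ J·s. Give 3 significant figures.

Planck density: ρ_P = c⁵/(ℏG²) = 5.20 × 10⁹⁶ kg/m³.
3.67 × 10⁻⁵ / 5.20 × 10⁹⁶ = 7.06 × 10⁻¹⁰²

7.06 × 10⁻¹⁰²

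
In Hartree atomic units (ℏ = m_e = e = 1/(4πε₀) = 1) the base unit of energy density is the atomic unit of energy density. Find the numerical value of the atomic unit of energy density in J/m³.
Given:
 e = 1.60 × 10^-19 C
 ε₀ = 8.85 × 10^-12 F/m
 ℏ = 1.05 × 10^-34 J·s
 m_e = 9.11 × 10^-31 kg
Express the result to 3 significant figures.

u_au = E_h/a₀³ = m_e⁴e¹⁰/((4πε₀)⁵ℏ⁸)
E_h = 4.38 × 10^-18 J
a₀ = 5.26 × 10^-11 m
E_h/a₀³ = 3.01 × 10^13 J/m³

3.01 × 10^13 J/m³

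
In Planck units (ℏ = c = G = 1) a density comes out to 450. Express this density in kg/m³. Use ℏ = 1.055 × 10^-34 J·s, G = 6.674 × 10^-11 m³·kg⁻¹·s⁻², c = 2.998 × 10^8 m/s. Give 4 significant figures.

2.319 × 10^99 kg/m³

One Planck density: ρ_P = c⁵/(ℏG²) = 5.154 × 10^96 kg/m³.
450 × 5.154 × 10^96 kg/m³ = 2.319 × 10^99 kg/m³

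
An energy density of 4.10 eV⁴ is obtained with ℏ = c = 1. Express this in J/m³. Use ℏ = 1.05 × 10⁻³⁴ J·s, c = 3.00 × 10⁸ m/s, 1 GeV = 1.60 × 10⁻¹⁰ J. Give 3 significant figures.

86 J/m³

[E]/[L]³ = [E]⁴/(ℏc)³; restore (ℏc)⁻³.
1 GeV⁴ → 1/(ℏc)³ × (1 GeV in J)⁴ = 2.10 × 10³⁷ J/m³.
Convert the energy scale: 4.10 eV⁴ = 4.10 × 10⁻³⁶ GeV⁴.
Result: 4.10 × 10⁻³⁶ × 2.10 × 10³⁷ = 86 J/m³.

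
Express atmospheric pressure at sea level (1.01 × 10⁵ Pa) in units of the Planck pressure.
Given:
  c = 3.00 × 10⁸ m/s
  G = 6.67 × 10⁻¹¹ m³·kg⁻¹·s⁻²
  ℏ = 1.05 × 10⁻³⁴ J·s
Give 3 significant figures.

2.16 × 10⁻¹⁰⁹

Planck pressure: p_P = c⁷/(ℏG²) = 4.68 × 10¹¹³ Pa.
1.01 × 10⁵ / 4.68 × 10¹¹³ = 2.16 × 10⁻¹⁰⁹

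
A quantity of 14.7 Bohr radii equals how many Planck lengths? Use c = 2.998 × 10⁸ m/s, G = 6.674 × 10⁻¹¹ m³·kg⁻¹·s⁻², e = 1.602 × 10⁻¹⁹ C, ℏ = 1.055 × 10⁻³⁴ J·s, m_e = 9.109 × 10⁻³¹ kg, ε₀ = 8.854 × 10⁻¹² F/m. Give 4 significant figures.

Bohr radius: a₀ = 4πε₀ℏ²/(m_e e²) = 5.297 × 10⁻¹¹ m
Planck length: ℓ_P = √(ℏG/c³) = 1.616 × 10⁻³⁵ m
14.7 × 5.297 × 10⁻¹¹ / 1.616 × 10⁻³⁵ = 4.817 × 10²⁵

4.817 × 10²⁵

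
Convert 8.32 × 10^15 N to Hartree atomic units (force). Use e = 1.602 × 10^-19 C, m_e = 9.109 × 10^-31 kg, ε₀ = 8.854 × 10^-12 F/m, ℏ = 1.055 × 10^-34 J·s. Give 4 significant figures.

atomic unit of force: F_au = E_h/a₀ = m_e²e⁶/((4πε₀)³ℏ⁴) = 8.220 × 10^-8 N.
8.32 × 10^15 / 8.220 × 10^-8 = 1.012 × 10^23

1.012 × 10^23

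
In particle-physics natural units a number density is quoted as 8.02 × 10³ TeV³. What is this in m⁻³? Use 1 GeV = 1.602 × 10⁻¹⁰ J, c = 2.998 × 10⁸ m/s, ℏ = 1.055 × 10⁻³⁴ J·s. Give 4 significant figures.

Number density is [L]⁻³ = [E]³/(ℏc)³.
1 GeV³ → 1/(ℏc)³ × (1 GeV in J)³ = 1.299 × 10⁴⁷ m⁻³.
Convert the energy scale: 8.02 × 10³ TeV³ = 8.02 × 10¹² GeV³.
Result: 8.02 × 10¹² × 1.299 × 10⁴⁷ = 1.042 × 10⁶⁰ m⁻³.

1.042 × 10⁶⁰ m⁻³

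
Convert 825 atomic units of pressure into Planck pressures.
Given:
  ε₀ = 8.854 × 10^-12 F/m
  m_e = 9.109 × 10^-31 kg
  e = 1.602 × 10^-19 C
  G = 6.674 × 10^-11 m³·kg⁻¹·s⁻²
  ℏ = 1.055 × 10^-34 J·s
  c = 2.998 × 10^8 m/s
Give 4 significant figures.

5.217 × 10^-98

atomic unit of pressure: P_au = E_h/a₀³ = m_e⁴e¹⁰/((4πε₀)⁵ℏ⁸) = 2.929 × 10^13 Pa
Planck pressure: p_P = c⁷/(ℏG²) = 4.632 × 10^113 Pa
825 × 2.929 × 10^13 / 4.632 × 10^113 = 5.217 × 10^-98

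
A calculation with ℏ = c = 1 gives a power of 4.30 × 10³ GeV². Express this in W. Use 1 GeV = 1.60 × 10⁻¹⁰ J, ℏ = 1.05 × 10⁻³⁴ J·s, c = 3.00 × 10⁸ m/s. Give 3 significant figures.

Power is [E]/[T] = [E]²/ℏ.
1 GeV² → 1/ℏ × (1 GeV in J)² = 2.44 × 10¹⁴ W.
Result: 4.30 × 10³ × 2.44 × 10¹⁴ = 1.05 × 10¹⁸ W.

1.05 × 10¹⁸ W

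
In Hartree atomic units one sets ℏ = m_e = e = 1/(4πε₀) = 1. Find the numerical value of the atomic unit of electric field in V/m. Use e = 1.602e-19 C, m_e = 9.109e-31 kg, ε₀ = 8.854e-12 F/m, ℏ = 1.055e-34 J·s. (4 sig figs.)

E_au = E_h/(e a₀) = m_e²e⁵/((4πε₀)³ℏ⁴)
E_h = 4.354e-18 J
a₀ = 5.297e-11 m
E_h/(e·a₀) = 5.131e11 V/m

5.131e11 V/m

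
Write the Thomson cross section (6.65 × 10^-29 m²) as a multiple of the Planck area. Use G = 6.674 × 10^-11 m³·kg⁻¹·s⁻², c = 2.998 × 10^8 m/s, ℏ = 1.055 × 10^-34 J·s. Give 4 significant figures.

2.545 × 10^41

Planck area: A_P = ℏG/c³ = 2.613 × 10^-70 m².
6.65 × 10^-29 / 2.613 × 10^-70 = 2.545 × 10^41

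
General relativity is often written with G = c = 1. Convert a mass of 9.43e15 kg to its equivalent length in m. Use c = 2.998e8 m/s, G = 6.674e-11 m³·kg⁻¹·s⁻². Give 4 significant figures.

In G = c = 1 units mass has dimensions of length; the conversion factor is G/c².
9.43e15 kg × (G/c²) = 7.002e-12 m

7.002e-12 m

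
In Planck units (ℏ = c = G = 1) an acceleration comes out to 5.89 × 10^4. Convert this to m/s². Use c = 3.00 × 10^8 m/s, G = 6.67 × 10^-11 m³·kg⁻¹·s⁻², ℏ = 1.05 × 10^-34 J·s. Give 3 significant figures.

3.29 × 10^56 m/s²

One Planck acceleration: a_P = √(c⁷/(ℏG)) = 5.59 × 10^51 m/s².
5.89 × 10^4 × 5.59 × 10^51 m/s² = 3.29 × 10^56 m/s²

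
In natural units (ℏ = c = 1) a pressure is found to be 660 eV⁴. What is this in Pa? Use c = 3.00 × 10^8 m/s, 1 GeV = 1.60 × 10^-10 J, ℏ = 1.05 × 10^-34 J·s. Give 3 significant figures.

Pressure is [E]/[L]³ = [E]⁴/(ℏc)³.
1 GeV⁴ → 1/(ℏc)³ × (1 GeV in J)⁴ = 2.10 × 10^37 Pa.
Convert the energy scale: 660 eV⁴ = 6.60 × 10^-34 GeV⁴.
Result: 6.60 × 10^-34 × 2.10 × 10^37 = 1.38 × 10^4 Pa.

1.38 × 10^4 Pa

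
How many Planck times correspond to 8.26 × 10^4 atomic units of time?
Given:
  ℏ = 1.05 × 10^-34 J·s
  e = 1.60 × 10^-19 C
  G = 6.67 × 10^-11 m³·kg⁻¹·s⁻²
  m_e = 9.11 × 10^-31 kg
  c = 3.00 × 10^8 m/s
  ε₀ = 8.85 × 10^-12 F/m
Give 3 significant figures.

3.69 × 10^31

atomic unit of time: τ_au = (4πε₀)²ℏ³/(m_e e⁴) = 2.40 × 10^-17 s
Planck time: t_P = √(ℏG/c⁵) = 5.37 × 10^-44 s
8.26 × 10^4 × 2.40 × 10^-17 / 5.37 × 10^-44 = 3.69 × 10^31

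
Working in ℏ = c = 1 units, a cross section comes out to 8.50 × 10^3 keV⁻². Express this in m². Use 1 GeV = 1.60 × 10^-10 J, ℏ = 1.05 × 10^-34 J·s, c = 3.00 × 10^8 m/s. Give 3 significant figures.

3.29 × 10^-16 m²

Area is [L]² = [E]⁻²·(ℏc)²; restore (ℏc)².
1 GeV⁻² → (ℏc)² × (1 GeV in J)⁻² = 3.88 × 10^-32 m².
Convert the energy scale: 8.50 × 10^3 keV⁻² = 8.50 × 10^15 GeV⁻².
Result: 8.50 × 10^15 × 3.88 × 10^-32 = 3.29 × 10^-16 m².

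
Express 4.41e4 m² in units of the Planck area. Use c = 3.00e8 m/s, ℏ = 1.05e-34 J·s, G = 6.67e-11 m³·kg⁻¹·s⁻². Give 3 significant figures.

1.70e74

Planck area: A_P = ℏG/c³ = 2.59e-70 m².
4.41e4 / 2.59e-70 = 1.70e74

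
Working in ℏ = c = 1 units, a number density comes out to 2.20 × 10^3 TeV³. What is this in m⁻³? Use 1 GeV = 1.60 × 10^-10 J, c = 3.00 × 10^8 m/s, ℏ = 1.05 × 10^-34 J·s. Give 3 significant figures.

Number density is [L]⁻³ = [E]³/(ℏc)³.
1 GeV³ → 1/(ℏc)³ × (1 GeV in J)³ = 1.31 × 10^47 m⁻³.
Convert the energy scale: 2.20 × 10^3 TeV³ = 2.20 × 10^12 GeV³.
Result: 2.20 × 10^12 × 1.31 × 10^47 = 2.88 × 10^59 m⁻³.

2.88 × 10^59 m⁻³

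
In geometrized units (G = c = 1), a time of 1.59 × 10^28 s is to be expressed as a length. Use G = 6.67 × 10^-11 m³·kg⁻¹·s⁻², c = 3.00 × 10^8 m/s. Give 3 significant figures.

4.77 × 10^36 m

Time → length via c.
1.59 × 10^28 s × (c) = 4.77 × 10^36 m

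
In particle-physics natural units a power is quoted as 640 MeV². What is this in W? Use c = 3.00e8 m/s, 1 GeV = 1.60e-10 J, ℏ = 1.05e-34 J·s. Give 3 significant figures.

1.56e11 W

Power is [E]/[T] = [E]²/ℏ.
1 GeV² → 1/ℏ × (1 GeV in J)² = 2.44e14 W.
Convert the energy scale: 640 MeV² = 6.40e-4 GeV².
Result: 6.40e-4 × 2.44e14 = 1.56e11 W.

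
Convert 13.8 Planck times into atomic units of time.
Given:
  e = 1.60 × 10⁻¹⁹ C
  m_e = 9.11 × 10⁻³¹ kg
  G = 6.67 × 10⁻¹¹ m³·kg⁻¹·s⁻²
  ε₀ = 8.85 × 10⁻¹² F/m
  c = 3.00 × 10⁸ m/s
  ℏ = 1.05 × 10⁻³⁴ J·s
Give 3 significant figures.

3.09 × 10⁻²⁶

Planck time: t_P = √(ℏG/c⁵) = 5.37 × 10⁻⁴⁴ s
atomic unit of time: τ_au = (4πε₀)²ℏ³/(m_e e⁴) = 2.40 × 10⁻¹⁷ s
13.8 × 5.37 × 10⁻⁴⁴ / 2.40 × 10⁻¹⁷ = 3.09 × 10⁻²⁶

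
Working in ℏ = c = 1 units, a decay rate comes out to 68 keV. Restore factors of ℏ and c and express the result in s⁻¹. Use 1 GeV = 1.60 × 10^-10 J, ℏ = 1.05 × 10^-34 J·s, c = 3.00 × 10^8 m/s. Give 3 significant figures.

1.04 × 10^20 s⁻¹

A rate is [E]/ℏ; divide by ℏ.
1 GeV → 1/ℏ × (1 GeV in J) = 1.52 × 10^24 s⁻¹.
Convert the energy scale: 68 keV = 6.80 × 10^-5 GeV.
Result: 6.80 × 10^-5 × 1.52 × 10^24 = 1.04 × 10^20 s⁻¹.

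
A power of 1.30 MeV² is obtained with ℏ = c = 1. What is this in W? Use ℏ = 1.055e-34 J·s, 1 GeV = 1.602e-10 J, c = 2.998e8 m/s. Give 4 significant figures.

3.162e8 W

Power is [E]/[T] = [E]²/ℏ.
1 GeV² → 1/ℏ × (1 GeV in J)² = 2.433e14 W.
Convert the energy scale: 1.30 MeV² = 1.30e-6 GeV².
Result: 1.30e-6 × 2.433e14 = 3.162e8 W.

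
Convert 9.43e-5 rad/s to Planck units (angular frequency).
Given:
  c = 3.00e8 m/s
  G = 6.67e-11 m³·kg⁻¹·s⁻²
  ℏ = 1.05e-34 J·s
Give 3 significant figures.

5.06e-48

Planck angular frequency: ω_P = √(c⁵/(ℏG)) = 1.86e43 rad/s.
9.43e-5 / 1.86e43 = 5.06e-48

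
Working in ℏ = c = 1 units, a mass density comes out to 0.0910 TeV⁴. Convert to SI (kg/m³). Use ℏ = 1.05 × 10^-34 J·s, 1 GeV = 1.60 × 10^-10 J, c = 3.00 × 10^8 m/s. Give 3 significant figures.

2.12 × 10^31 kg/m³

Mass density is [E]/(c²[L]³) = [E]⁴/(ℏ³c⁵).
1 GeV⁴ → 1/(ℏ³c⁵) × (1 GeV in J)⁴ = 2.33 × 10^20 kg/m³.
Convert the energy scale: 0.0910 TeV⁴ = 9.10 × 10^10 GeV⁴.
Result: 9.10 × 10^10 × 2.33 × 10^20 = 2.12 × 10^31 kg/m³.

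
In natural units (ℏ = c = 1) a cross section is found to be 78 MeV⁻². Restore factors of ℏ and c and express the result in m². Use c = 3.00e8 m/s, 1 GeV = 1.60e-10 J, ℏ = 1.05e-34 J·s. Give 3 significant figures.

Area is [L]² = [E]⁻²·(ℏc)²; restore (ℏc)².
1 GeV⁻² → (ℏc)² × (1 GeV in J)⁻² = 3.88e-32 m².
Convert the energy scale: 78 MeV⁻² = 7.80e7 GeV⁻².
Result: 7.80e7 × 3.88e-32 = 3.02e-24 m².

3.02e-24 m²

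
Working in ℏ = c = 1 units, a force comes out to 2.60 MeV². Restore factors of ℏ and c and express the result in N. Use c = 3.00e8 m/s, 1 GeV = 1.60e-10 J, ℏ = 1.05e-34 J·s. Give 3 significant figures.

2.11 N

Force is [E]/[L] = [E]²/(ℏc); restore (ℏc)⁻¹.
1 GeV² → 1/(ℏc) × (1 GeV in J)² = 8.13e5 N.
Convert the energy scale: 2.60 MeV² = 2.60e-6 GeV².
Result: 2.60e-6 × 8.13e5 = 2.11 N.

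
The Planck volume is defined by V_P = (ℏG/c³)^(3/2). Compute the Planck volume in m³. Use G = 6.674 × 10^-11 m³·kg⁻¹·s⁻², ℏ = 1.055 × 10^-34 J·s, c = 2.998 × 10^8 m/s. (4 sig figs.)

4.224 × 10^-105 m³

V_P = (ℏG/c³)^(3/2)
  = √(1.784 × 10^-209)
  = 4.224 × 10^-105 m³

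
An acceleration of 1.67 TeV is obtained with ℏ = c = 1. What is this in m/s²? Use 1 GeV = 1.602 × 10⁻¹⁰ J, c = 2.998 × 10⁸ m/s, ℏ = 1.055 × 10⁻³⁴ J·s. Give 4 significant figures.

Acceleration is [L]/[T]² = c·[E]/ℏ.
1 GeV → c/ℏ × (1 GeV in J) = 4.552 × 10³² m/s².
Convert the energy scale: 1.67 TeV = 1.67 × 10³ GeV.
Result: 1.67 × 10³ × 4.552 × 10³² = 7.603 × 10³⁵ m/s².

7.603 × 10³⁵ m/s²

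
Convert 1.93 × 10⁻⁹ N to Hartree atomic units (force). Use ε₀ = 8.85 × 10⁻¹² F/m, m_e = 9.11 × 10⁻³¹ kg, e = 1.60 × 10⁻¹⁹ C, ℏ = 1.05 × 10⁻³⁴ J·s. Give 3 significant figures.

0.0232

atomic unit of force: F_au = E_h/a₀ = m_e²e⁶/((4πε₀)³ℏ⁴) = 8.33 × 10⁻⁸ N.
1.93 × 10⁻⁹ / 8.33 × 10⁻⁸ = 0.0232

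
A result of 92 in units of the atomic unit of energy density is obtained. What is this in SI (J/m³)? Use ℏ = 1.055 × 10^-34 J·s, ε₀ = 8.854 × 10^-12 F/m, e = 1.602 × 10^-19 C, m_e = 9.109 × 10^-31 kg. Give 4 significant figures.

2.695 × 10^15 J/m³

One atomic unit of energy density: u_au = E_h/a₀³ = m_e⁴e¹⁰/((4πε₀)⁵ℏ⁸) = 2.929 × 10^13 J/m³.
92 × 2.929 × 10^13 J/m³ = 2.695 × 10^15 J/m³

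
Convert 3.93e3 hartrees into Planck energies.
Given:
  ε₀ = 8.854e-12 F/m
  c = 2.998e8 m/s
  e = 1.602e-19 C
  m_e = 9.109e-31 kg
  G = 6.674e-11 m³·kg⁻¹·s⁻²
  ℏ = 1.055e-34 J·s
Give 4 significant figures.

8.746e-24

hartree: E_h = m_e e⁴/(4πε₀ℏ)² = 4.354e-18 J
Planck energy: E_P = √(ℏc⁵/G) = 1.957e9 J
3.93e3 × 4.354e-18 / 1.957e9 = 8.746e-24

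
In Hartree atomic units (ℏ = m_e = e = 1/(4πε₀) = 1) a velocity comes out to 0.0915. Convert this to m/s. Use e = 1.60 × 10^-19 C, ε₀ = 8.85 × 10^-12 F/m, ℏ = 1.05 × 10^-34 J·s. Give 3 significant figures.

2.01 × 10^5 m/s

One atomic unit of velocity: v_au = e²/(4πε₀ℏ) = 2.19 × 10^6 m/s.
0.0915 × 2.19 × 10^6 m/s = 2.01 × 10^5 m/s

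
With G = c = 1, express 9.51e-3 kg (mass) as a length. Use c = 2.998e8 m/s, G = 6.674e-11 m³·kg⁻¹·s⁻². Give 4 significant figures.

7.062e-30 m

In G = c = 1 units mass has dimensions of length; the conversion factor is G/c².
9.51e-3 kg × (G/c²) = 7.062e-30 m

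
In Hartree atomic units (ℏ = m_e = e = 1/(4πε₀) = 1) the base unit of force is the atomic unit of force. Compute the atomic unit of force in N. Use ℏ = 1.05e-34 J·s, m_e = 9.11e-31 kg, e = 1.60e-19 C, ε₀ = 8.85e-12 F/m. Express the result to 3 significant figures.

8.33e-8 N

F_au = E_h/a₀ = m_e²e⁶/((4πε₀)³ℏ⁴)
E_h = 4.38e-18 J
a₀ = 5.26e-11 m
E_h/a₀ = 8.33e-8 N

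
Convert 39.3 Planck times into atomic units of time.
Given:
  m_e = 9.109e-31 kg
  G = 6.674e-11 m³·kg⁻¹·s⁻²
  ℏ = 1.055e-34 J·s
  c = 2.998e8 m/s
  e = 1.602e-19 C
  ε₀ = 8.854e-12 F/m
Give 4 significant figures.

8.746e-26

Planck time: t_P = √(ℏG/c⁵) = 5.392e-44 s
atomic unit of time: τ_au = (4πε₀)²ℏ³/(m_e e⁴) = 2.423e-17 s
39.3 × 5.392e-44 / 2.423e-17 = 8.746e-26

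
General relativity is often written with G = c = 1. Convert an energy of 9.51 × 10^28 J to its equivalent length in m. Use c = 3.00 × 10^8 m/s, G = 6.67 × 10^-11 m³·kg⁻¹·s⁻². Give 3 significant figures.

7.83 × 10^-16 m

Energy → length via G/c⁴.
9.51 × 10^28 J × (G/c⁴) = 7.83 × 10^-16 m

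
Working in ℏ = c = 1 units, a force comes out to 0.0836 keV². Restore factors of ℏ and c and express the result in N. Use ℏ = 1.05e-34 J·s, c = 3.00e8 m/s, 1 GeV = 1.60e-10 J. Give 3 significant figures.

Force is [E]/[L] = [E]²/(ℏc); restore (ℏc)⁻¹.
1 GeV² → 1/(ℏc) × (1 GeV in J)² = 8.13e5 N.
Convert the energy scale: 0.0836 keV² = 8.36e-14 GeV².
Result: 8.36e-14 × 8.13e5 = 6.79e-8 N.

6.79e-8 N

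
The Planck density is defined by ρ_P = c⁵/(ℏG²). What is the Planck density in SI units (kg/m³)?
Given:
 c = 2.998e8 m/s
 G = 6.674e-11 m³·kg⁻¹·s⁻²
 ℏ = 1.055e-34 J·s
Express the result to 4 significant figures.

ρ_P = c⁵/(ℏG²)
  = 2.422e42 / 4.699e-55
  = 5.154e96 kg/m³

5.154e96 kg/m³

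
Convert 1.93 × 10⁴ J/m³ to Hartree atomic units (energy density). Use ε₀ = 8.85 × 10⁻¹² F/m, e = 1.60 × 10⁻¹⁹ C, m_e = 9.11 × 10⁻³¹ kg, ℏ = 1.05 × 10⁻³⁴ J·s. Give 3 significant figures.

atomic unit of energy density: u_au = E_h/a₀³ = m_e⁴e¹⁰/((4πε₀)⁵ℏ⁸) = 3.01 × 10¹³ J/m³.
1.93 × 10⁴ / 3.01 × 10¹³ = 6.41 × 10⁻¹⁰

6.41 × 10⁻¹⁰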